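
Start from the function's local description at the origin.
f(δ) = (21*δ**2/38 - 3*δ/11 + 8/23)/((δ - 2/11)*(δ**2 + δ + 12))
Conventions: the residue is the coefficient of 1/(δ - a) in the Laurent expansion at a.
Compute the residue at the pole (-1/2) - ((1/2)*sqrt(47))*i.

The factor δ**2 + δ + 12 splits as (δ - a)(δ - a') with a = (-1/2) - ((1/2)*sqrt(47))*i, a' = (-1/2) + ((1/2)*sqrt(47))*i. At the order-1 pole a set g(δ) = (δ - a)*f(δ) = [(21*δ**2/38 - 3*δ/11 + 8/23)/(δ - 2/11)] / (δ - a').
Simple pole: residue = g(a) at a = (-1/2) - ((1/2)*sqrt(47))*i, which is (340201/1291772) - ((602265/60713284)*sqrt(47))*i.

The residue is (340201/1291772) - ((602265/60713284)*sqrt(47))*i.


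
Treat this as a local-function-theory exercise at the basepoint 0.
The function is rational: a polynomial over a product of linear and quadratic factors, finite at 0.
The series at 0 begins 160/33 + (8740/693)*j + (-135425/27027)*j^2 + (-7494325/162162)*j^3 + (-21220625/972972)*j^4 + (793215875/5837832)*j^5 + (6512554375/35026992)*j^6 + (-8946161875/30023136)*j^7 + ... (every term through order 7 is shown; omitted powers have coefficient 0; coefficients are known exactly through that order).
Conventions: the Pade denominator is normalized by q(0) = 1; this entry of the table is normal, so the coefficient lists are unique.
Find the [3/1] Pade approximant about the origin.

The Pade approximant has numerator coefficients [160/33, 714891340/69247563, -3289574325/300072773, -13158297300/300072773]; denominator coefficients [1, -848825/1798638].

Taylor coefficients needed (read off): a_0 = 160/33, a_1 = 8740/693, a_2 = -135425/27027, a_3 = -7494325/162162, a_4 = -21220625/972972.
Write the denominator as Q(j) = 1 + q1*j. Requiring Q*f - P = O(j^5) with deg P <= 3 kills the coefficients of j^4..j^4 in Q*f:
  j^4: a_4 + q1*a_3 = 0, i.e. -21220625/972972 + (-7494325/162162)*q1 = 0.
Solving this linear system: q1 = -848825/1798638.
The numerator is Q*f truncated at degree 3: P0 = a_0 = 160/33; P1 = a_1 + q1*a_0 = 714891340/69247563; P2 = a_2 + q1*a_1 = -3289574325/300072773; P3 = a_3 + q1*a_2 = -13158297300/300072773.


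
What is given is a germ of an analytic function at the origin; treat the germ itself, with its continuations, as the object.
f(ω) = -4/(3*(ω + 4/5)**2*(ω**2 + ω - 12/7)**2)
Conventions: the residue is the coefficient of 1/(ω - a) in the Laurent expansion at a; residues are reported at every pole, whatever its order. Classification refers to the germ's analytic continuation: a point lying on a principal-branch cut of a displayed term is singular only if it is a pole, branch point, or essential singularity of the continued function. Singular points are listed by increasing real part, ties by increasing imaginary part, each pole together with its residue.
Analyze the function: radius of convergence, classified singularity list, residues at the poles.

Denominator factor (ω + 4/5)^2: pole of order 2 at -4/5, modulus 4/5.
Denominator factor (ω**2 + ω - 12/7)^2: discriminant 55/7, real irrational roots -1/2 + (1/14)*sqrt(385) and -1/2 - (1/14)*sqrt(385); poles of order 2, moduli -1/2 + (1/14)*sqrt(385) and 1/2 + (1/14)*sqrt(385).
The radius of convergence is the smallest modulus among the singular points: 4/5.
The factor ω**2 + ω - 12/7 splits as (ω - a)(ω - a') with a = -1/2 - (1/14)*sqrt(385), a' = -1/2 + (1/14)*sqrt(385). At the order-2 pole a set g(ω) = (ω - a)^2*f(ω) = [-4/(3*(ω + 4/5)**2)] / (ω - a')^2.
Order-2 pole: residue = g'(a); g'(-1/2 - (1/14)*sqrt(385)) = -1071875/8821888 - (12633131/1067448448)*sqrt(385), so the residue is -1071875/8821888 - (12633131/1067448448)*sqrt(385).
At the order-2 pole -4/5 set g(ω) = (ω - (-4/5))^2*f(ω) = -4/(3*(ω**2 + ω - 12/7)**2).
Order-2 pole: residue = g'(a); g'(-4/5) = 1071875/4410944, so the residue is 1071875/4410944.
The factor ω**2 + ω - 12/7 splits as (ω - a)(ω - a') with a = -1/2 + (1/14)*sqrt(385), a' = -1/2 - (1/14)*sqrt(385). At the order-2 pole a set g(ω) = (ω - a)^2*f(ω) = [-4/(3*(ω + 4/5)**2)] / (ω - a')^2.
Order-2 pole: residue = g'(a); g'(-1/2 + (1/14)*sqrt(385)) = -1071875/8821888 + (12633131/1067448448)*sqrt(385), so the residue is -1071875/8821888 + (12633131/1067448448)*sqrt(385).
List the singular points by increasing real part (a conjugate pair: the negative imaginary part first).

Radius of convergence at 0: 4/5.
At -1/2 - (1/14)*sqrt(385): a pole of order 2; residue -1071875/8821888 - (12633131/1067448448)*sqrt(385).
At -4/5: a pole of order 2; residue 1071875/4410944.
At -1/2 + (1/14)*sqrt(385): a pole of order 2; residue -1071875/8821888 + (12633131/1067448448)*sqrt(385).


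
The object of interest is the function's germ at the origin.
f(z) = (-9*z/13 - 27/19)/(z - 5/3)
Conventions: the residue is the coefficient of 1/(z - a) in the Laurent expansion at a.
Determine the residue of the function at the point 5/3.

At the order-1 pole 5/3 set g(z) = (z - (5/3))*f(z) = -9*z/13 - 27/19.
Simple pole: residue = g(a) at a = 5/3, which is -636/247.

The residue is -636/247.


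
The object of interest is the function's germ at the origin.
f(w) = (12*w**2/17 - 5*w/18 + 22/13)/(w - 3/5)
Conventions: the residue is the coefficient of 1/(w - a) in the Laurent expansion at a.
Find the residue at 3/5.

The residue is 58999/33150.

At the order-1 pole 3/5 set g(w) = (w - (3/5))*f(w) = 12*w**2/17 - 5*w/18 + 22/13.
Simple pole: residue = g(a) at a = 3/5, which is 58999/33150.


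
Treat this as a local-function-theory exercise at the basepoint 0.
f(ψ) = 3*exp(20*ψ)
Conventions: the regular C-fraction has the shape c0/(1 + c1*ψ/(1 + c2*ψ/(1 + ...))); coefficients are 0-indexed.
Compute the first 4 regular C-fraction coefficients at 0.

Taylor coefficients (expand at 0): a_0 = 3, a_1 = 60, a_2 = 600, a_3 = 4000.
c0 = a_0 = 3. Peel one level at a time: if S = 1 + c*ψ/S' with S'(0) = 1, then c is the ψ-coefficient of S and S' = c*ψ/(S - 1).
S_1 = c0/f = 1 + (-20)*ψ + (200)*ψ^2 + ...; c1 = -20.
S_2 = c1*ψ/(S_1 - 1) = 1 + (10)*ψ + (100/3)*ψ^2 + ...; c2 = 10.
S_3 = c2*ψ/(S_2 - 1) = 1 + (-10/3)*ψ + ...; c3 = -10/3.

The regular C-fraction coefficients are [3, -20, 10, -10/3].


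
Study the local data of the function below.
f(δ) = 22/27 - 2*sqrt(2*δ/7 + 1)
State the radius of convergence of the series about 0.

The radius of convergence is 7/2.

Branch term (-2)*sqrt(1 - δ/(-7/2)): its argument vanishes at δ = -7/2, a square-root branch point, modulus 7/2.
The radius of convergence is the smallest modulus among the singular points: 7/2.


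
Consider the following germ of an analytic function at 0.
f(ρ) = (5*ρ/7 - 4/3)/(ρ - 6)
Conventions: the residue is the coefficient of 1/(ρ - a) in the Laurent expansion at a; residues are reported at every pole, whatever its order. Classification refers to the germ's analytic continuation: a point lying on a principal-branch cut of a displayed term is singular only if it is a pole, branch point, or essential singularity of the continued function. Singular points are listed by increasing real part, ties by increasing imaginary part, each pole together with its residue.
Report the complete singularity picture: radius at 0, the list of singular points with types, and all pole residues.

Radius of convergence at 0: 6.
At 6: a pole of order 1; residue 62/21.

Denominator factor (ρ - 6): pole of order 1 at 6, modulus 6.
The radius of convergence is the smallest modulus among the singular points: 6.
At the order-1 pole 6 set g(ρ) = (ρ - (6))*f(ρ) = 5*ρ/7 - 4/3.
Simple pole: residue = g(a) at a = 6, which is 62/21.


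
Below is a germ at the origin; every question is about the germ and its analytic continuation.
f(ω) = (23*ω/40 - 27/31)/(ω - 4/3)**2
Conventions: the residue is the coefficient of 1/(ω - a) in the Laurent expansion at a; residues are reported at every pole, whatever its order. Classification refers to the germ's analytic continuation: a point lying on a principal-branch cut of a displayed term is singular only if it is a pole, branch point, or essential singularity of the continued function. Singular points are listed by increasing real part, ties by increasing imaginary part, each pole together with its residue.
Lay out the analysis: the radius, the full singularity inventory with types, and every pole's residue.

Radius of convergence at 0: 4/3.
At 4/3: a pole of order 2; residue 23/40.

Denominator factor (ω - 4/3)^2: pole of order 2 at 4/3, modulus 4/3.
The radius of convergence is the smallest modulus among the singular points: 4/3.
At the order-2 pole 4/3 set g(ω) = (ω - (4/3))^2*f(ω) = 23*ω/40 - 27/31.
Order-2 pole: residue = g'(a); g'(4/3) = 23/40, so the residue is 23/40.


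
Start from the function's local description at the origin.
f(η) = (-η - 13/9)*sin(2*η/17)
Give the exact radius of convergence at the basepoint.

The factor sin(2*η/17) is entire and contributes no finite singular point.
The polynomial part has no poles.
No finite singular points: the Taylor series at 0 converges everywhere.

The radius of convergence is infinite.


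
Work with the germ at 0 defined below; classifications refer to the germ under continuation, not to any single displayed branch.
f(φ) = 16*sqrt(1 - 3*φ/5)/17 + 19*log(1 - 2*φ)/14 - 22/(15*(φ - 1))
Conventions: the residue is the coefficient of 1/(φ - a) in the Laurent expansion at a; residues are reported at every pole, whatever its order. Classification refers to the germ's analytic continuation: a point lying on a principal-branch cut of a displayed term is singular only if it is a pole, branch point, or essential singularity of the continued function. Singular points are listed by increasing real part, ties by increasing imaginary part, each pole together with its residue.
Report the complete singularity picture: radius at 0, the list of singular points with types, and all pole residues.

Denominator factor (φ - 1): pole of order 1 at 1, modulus 1.
Branch term (19/14)*log(1 - φ/(1/2)): its argument vanishes at φ = 1/2, a logarithmic branch point, modulus 1/2.
Branch term (16/17)*sqrt(1 - φ/(5/3)): its argument vanishes at φ = 5/3, a square-root branch point, modulus 5/3.
The radius of convergence is the smallest modulus among the singular points: 1/2.
The branch terms are analytic at 1 and contribute nothing to the residue; only the rational part matters.
At the order-1 pole 1 set g(φ) = (φ - (1))*(rational part) = -22/15.
Simple pole: residue = g(a) at a = 1, which is -22/15.
List the singular points by increasing real part (a conjugate pair: the negative imaginary part first).

Radius of convergence at 0: 1/2.
At 1/2: a logarithmic branch point.
At 1: a pole of order 1; residue -22/15.
At 5/3: an algebraic (square-root) branch point.


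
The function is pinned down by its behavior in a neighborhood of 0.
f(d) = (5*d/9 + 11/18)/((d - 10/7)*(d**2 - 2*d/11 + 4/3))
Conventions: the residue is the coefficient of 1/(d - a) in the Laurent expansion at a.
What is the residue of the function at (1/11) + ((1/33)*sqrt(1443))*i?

The factor d**2 - 2*d/11 + 4/3 splits as (d - a)(d - a') with a = (1/11) + ((1/33)*sqrt(1443))*i, a' = (1/11) - ((1/33)*sqrt(1443))*i. At the order-1 pole a set g(d) = (d - a)*f(d) = [(5*d/9 + 11/18)/(d - 10/7)] / (d - a').
Simple pole: residue = g(a) at a = (1/11) + ((1/33)*sqrt(1443))*i, which is (-4543/20144) + ((47663/87203376)*sqrt(1443))*i.

The residue is (-4543/20144) + ((47663/87203376)*sqrt(1443))*i.


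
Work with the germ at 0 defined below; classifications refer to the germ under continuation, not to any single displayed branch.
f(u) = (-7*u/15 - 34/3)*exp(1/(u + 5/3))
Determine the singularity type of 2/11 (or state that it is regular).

There is no denominator, hence no pole anywhere.
The essential point of exp(1/(u - (-5/3))) is -5/3, not 2/11.
So the germ continues analytically to 2/11.

The point is a regular point.


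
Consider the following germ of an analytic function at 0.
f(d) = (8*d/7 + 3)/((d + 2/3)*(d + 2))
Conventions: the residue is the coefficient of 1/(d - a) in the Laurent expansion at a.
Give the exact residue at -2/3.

The residue is 47/28.

At the order-1 pole -2/3 set g(d) = (d - (-2/3))*f(d) = (8*d/7 + 3)/(d + 2).
Simple pole: residue = g(a) at a = -2/3, which is 47/28.


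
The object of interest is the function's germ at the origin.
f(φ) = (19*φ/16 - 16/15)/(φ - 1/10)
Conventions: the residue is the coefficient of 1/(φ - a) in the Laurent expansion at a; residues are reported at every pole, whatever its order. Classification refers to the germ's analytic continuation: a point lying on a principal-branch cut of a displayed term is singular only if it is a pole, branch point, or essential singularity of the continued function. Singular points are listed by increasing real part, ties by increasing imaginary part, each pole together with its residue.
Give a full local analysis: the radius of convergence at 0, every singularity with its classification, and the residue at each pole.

Radius of convergence at 0: 1/10.
At 1/10: a pole of order 1; residue -91/96.

Denominator factor (φ - 1/10): pole of order 1 at 1/10, modulus 1/10.
The radius of convergence is the smallest modulus among the singular points: 1/10.
At the order-1 pole 1/10 set g(φ) = (φ - (1/10))*f(φ) = 19*φ/16 - 16/15.
Simple pole: residue = g(a) at a = 1/10, which is -91/96.


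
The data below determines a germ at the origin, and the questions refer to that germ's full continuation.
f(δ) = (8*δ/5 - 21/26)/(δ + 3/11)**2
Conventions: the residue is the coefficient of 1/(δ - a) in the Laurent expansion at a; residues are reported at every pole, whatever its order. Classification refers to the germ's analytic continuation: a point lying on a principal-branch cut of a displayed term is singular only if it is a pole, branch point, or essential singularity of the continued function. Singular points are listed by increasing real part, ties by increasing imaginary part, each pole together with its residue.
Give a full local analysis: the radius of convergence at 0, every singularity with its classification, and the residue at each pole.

Radius of convergence at 0: 3/11.
At -3/11: a pole of order 2; residue 8/5.

Denominator factor (δ + 3/11)^2: pole of order 2 at -3/11, modulus 3/11.
The radius of convergence is the smallest modulus among the singular points: 3/11.
At the order-2 pole -3/11 set g(δ) = (δ - (-3/11))^2*f(δ) = 8*δ/5 - 21/26.
Order-2 pole: residue = g'(a); g'(-3/11) = 8/5, so the residue is 8/5.


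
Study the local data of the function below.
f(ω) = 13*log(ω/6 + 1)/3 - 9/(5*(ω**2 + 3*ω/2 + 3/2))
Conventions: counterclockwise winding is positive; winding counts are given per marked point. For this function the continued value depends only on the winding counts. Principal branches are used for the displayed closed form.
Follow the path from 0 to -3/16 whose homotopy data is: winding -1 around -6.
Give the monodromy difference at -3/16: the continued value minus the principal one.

Continued minus principal equals -(26/3)*pi*i.

The rational part is single-valued and drops out of the difference; each branch term changes only by its own monodromy.
(13/3)*log(1 - ω/(-6)): each positive loop around -6 adds 2*pi*i to the log, so winding -1 contributes (13/3)*(-1)*2*pi*i = -(26/3)*pi*i.
Summing the contributions at ω = -3/16 gives -(26/3)*pi*i.


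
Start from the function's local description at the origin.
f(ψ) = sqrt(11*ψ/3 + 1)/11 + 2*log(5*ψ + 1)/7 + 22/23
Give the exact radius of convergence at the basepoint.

The radius of convergence is 1/5.

Branch term (2/7)*log(1 - ψ/(-1/5)): its argument vanishes at ψ = -1/5, a logarithmic branch point, modulus 1/5.
Branch term (1/11)*sqrt(1 - ψ/(-3/11)): its argument vanishes at ψ = -3/11, a square-root branch point, modulus 3/11.
The radius of convergence is the smallest modulus among the singular points: 1/5.


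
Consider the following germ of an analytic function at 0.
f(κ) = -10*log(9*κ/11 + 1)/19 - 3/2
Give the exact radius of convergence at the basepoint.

The radius of convergence is 11/9.

Branch term (-10/19)*log(1 - κ/(-11/9)): its argument vanishes at κ = -11/9, a logarithmic branch point, modulus 11/9.
The radius of convergence is the smallest modulus among the singular points: 11/9.


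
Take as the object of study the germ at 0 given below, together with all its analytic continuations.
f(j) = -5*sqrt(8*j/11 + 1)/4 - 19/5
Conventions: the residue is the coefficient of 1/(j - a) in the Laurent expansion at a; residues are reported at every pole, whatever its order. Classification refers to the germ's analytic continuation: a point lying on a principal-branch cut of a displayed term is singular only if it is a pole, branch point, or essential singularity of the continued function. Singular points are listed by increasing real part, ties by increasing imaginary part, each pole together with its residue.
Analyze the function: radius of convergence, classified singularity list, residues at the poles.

Radius of convergence at 0: 11/8.
At -11/8: an algebraic (square-root) branch point.

Branch term (-5/4)*sqrt(1 - j/(-11/8)): its argument vanishes at j = -11/8, a square-root branch point, modulus 11/8.
The radius of convergence is the smallest modulus among the singular points: 11/8.


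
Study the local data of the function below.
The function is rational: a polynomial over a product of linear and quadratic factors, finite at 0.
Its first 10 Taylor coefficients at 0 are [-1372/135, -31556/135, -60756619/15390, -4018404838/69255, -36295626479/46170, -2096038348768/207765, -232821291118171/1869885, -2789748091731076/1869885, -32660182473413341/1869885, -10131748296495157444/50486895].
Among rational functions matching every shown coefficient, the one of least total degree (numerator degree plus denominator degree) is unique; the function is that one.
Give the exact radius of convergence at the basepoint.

The radius of convergence is -2 + (1/7)*sqrt(217).

No rational of total degree below 8 reproduces all 10 coefficients; solving the [2/6] Pade equations on them gives f(ε) = (-37*ε**2/38 - 4*ε + 4/5)/(ε**2 + 4*ε - 3/7)**3, whose expansion matches every shown term.
Denominator factor (ε**2 + 4*ε - 3/7)^3: discriminant 124/7, real irrational roots -2 + (1/7)*sqrt(217) and -2 - (1/7)*sqrt(217); poles of order 3, moduli -2 + (1/7)*sqrt(217) and 2 + (1/7)*sqrt(217).
The radius of convergence is the smallest modulus among the singular points: -2 + (1/7)*sqrt(217).


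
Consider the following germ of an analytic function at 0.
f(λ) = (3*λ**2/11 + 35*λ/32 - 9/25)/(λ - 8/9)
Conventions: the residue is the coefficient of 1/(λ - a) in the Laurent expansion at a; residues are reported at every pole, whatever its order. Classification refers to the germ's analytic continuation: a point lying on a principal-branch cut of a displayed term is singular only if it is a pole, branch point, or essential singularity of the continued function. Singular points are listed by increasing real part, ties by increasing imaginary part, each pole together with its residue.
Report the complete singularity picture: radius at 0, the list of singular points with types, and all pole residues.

Denominator factor (λ - 8/9): pole of order 1 at 8/9, modulus 8/9.
The radius of convergence is the smallest modulus among the singular points: 8/9.
At the order-1 pole 8/9 set g(λ) = (λ - (8/9))*f(λ) = 3*λ**2/11 + 35*λ/32 - 9/25.
Simple pole: residue = g(a) at a = 8/9, which is 24583/29700.

Radius of convergence at 0: 8/9.
At 8/9: a pole of order 1; residue 24583/29700.


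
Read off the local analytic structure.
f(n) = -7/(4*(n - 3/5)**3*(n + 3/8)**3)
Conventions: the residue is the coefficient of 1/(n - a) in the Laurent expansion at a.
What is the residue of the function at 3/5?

At the order-3 pole 3/5 set g(n) = (n - (3/5))^3*f(n) = -7/(4*(n + 3/8)**3).
Order-3 pole: residue = g''(a)/2; g''(3/5) = -716800000/30074733, so the residue is -358400000/30074733.

The residue is -358400000/30074733.


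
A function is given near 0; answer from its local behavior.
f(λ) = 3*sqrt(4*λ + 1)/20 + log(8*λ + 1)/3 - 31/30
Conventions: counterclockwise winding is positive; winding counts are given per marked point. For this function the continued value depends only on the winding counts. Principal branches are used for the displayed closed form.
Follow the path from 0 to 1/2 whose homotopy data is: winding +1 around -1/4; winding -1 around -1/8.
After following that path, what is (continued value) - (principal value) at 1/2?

Continued minus principal equals (-(3/10)*sqrt(3)) - ((2/3)*pi)*i.

The rational part is single-valued and drops out of the difference; each branch term changes only by its own monodromy.
(3/20)*sqrt(1 - λ/(-1/4)): winding +1 is odd, the square root flips sign, contributing -2*(3/20)*sqrt(1 - (1/2)/(-1/4)) = -2*(3/20)*sqrt(3) = -(3/10)*sqrt(3).
(1/3)*log(1 - λ/(-1/8)): each positive loop around -1/8 adds 2*pi*i to the log, so winding -1 contributes (1/3)*(-1)*2*pi*i = -(2/3)*pi*i.
Summing the contributions at λ = 1/2 gives (-(3/10)*sqrt(3)) - ((2/3)*pi)*i.


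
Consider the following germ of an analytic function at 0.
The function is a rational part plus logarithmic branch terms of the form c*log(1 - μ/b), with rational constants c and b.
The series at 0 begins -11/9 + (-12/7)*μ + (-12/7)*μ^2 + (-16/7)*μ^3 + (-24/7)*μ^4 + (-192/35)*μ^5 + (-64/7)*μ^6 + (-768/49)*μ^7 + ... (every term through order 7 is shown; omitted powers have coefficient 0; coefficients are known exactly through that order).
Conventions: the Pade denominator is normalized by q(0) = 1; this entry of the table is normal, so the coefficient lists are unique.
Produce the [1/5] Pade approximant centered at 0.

Taylor coefficients needed (read off): a_0 = -11/9, a_1 = -12/7, a_2 = -12/7, a_3 = -16/7, a_4 = -24/7, a_5 = -192/35, a_6 = -64/7.
Write the denominator as Q(μ) = 1 + q1*μ + q2*μ^2 + q3*μ^3 + q4*μ^4 + q5*μ^5. Requiring Q*f - P = O(μ^7) with deg P <= 1 kills the coefficients of μ^2..μ^6 in Q*f:
  μ^2: a_2 + q1*a_1 + q2*a_0 = 0, i.e. -12/7 + (-12/7)*q1 + (-11/9)*q2 = 0.
  μ^3: a_3 + q1*a_2 + q2*a_1 + q3*a_0 = 0, i.e. -16/7 + (-12/7)*q1 + (-12/7)*q2 + (-11/9)*q3 = 0.
  μ^4: a_4 + q1*a_3 + q2*a_2 + q3*a_1 + q4*a_0 = 0, i.e. -24/7 + (-16/7)*q1 + (-12/7)*q2 + (-12/7)*q3 + (-11/9)*q4 = 0.
  μ^5: a_5 + q1*a_4 + q2*a_3 + q3*a_2 + q4*a_1 + q5*a_0 = 0, i.e. -192/35 + (-24/7)*q1 + (-16/7)*q2 + (-12/7)*q3 + (-12/7)*q4 + (-11/9)*q5 = 0.
  μ^6: a_6 + q1*a_5 + q2*a_4 + q3*a_3 + q4*a_2 + q5*a_1 = 0, i.e. -64/7 + (-192/35)*q1 + (-24/7)*q2 + (-16/7)*q3 + (-12/7)*q4 + (-12/7)*q5 = 0.
Solving this linear system: q1 = -34549013/14938653, q2 = 9168480/4979551, q3 = -6019308/4979551, q4 = 3151416/4979551, q5 = -15839784/24897755.
The numerator is Q*f truncated at degree 1: P0 = a_0 = -11/9; P1 = a_1 + q1*a_0 = 1046899477/941135139.

The Pade approximant has numerator coefficients [-11/9, 1046899477/941135139]; denominator coefficients [1, -34549013/14938653, 9168480/4979551, -6019308/4979551, 3151416/4979551, -15839784/24897755].


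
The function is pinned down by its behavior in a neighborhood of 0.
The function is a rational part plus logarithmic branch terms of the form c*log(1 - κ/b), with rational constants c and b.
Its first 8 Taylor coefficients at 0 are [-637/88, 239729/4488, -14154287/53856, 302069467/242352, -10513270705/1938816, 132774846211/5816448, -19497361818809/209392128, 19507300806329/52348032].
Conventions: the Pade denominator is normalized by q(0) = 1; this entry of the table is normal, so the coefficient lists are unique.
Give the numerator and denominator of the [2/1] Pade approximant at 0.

The Pade approximant has numerator coefficients [-637/88, 74231809967/3889251432, -443123089787/46671017184]; denominator coefficients [1, 12329366/2599767].

Taylor coefficients needed (read off): a_0 = -637/88, a_1 = 239729/4488, a_2 = -14154287/53856, a_3 = 302069467/242352.
Write the denominator as Q(κ) = 1 + q1*κ. Requiring Q*f - P = O(κ^4) with deg P <= 2 kills the coefficients of κ^3..κ^3 in Q*f:
  κ^3: a_3 + q1*a_2 = 0, i.e. 302069467/242352 + (-14154287/53856)*q1 = 0.
Solving this linear system: q1 = 12329366/2599767.
The numerator is Q*f truncated at degree 2: P0 = a_0 = -637/88; P1 = a_1 + q1*a_0 = 74231809967/3889251432; P2 = a_2 + q1*a_1 = -443123089787/46671017184.


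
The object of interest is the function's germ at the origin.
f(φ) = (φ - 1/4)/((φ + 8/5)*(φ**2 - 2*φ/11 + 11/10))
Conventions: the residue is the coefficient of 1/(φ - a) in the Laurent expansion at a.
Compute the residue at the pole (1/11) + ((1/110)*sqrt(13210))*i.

The residue is (2035/8692) - ((9955/11482132)*sqrt(13210))*i.

The factor φ**2 - 2*φ/11 + 11/10 splits as (φ - a)(φ - a') with a = (1/11) + ((1/110)*sqrt(13210))*i, a' = (1/11) - ((1/110)*sqrt(13210))*i. At the order-1 pole a set g(φ) = (φ - a)*f(φ) = [(φ - 1/4)/(φ + 8/5)] / (φ - a').
Simple pole: residue = g(a) at a = (1/11) + ((1/110)*sqrt(13210))*i, which is (2035/8692) - ((9955/11482132)*sqrt(13210))*i.


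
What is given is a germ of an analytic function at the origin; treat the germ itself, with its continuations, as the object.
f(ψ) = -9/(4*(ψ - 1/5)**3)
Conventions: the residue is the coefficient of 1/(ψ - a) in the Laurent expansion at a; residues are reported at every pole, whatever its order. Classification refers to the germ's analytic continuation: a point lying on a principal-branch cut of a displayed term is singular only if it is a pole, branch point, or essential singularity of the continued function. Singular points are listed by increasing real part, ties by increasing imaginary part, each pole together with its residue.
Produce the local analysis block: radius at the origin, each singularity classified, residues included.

Denominator factor (ψ - 1/5)^3: pole of order 3 at 1/5, modulus 1/5.
The radius of convergence is the smallest modulus among the singular points: 1/5.
At the order-3 pole 1/5 set g(ψ) = (ψ - (1/5))^3*f(ψ) = -9/4.
Order-3 pole: residue = g''(a)/2; g''(1/5) = 0, so the residue is 0.

Radius of convergence at 0: 1/5.
At 1/5: a pole of order 3; residue 0.


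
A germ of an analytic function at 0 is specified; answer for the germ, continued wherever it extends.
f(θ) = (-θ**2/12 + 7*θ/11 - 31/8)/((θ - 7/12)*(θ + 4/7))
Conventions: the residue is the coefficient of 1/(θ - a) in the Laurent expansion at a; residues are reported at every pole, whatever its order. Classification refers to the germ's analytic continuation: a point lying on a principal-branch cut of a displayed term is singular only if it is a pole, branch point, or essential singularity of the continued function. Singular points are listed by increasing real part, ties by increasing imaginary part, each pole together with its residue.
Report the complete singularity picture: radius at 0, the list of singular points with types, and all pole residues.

Denominator factor (θ + 4/7): pole of order 1 at -4/7, modulus 4/7.
Denominator factor (θ - 7/12): pole of order 1 at 7/12, modulus 7/12.
The radius of convergence is the smallest modulus among the singular points: 4/7.
At the order-1 pole -4/7 set g(θ) = (θ - (-4/7))*f(θ) = (-θ**2/12 + 7*θ/11 - 31/8)/(θ - 7/12).
Simple pole: residue = g(a) at a = -4/7, which is 55183/14938.
At the order-1 pole 7/12 set g(θ) = (θ - (7/12))*f(θ) = (-θ**2/12 + 7*θ/11 - 31/8)/(θ + 4/7).
Simple pole: residue = g(a) at a = 7/12, which is -469973/153648.
List the singular points by increasing real part (a conjugate pair: the negative imaginary part first).

Radius of convergence at 0: 4/7.
At -4/7: a pole of order 1; residue 55183/14938.
At 7/12: a pole of order 1; residue -469973/153648.


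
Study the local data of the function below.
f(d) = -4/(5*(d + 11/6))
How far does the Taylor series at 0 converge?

The radius of convergence is 11/6.

Denominator factor (d + 11/6): pole of order 1 at -11/6, modulus 11/6.
The radius of convergence is the smallest modulus among the singular points: 11/6.


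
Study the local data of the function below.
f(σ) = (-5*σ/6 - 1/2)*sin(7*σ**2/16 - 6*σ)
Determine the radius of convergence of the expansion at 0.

The radius of convergence is infinite.

The factor sin(7*σ**2/16 - 6*σ) is entire and contributes no finite singular point.
The polynomial part has no poles.
No finite singular points: the Taylor series at 0 converges everywhere.


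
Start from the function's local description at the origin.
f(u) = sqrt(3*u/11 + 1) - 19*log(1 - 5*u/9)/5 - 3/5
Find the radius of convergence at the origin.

Branch term (-19/5)*log(1 - u/(9/5)): its argument vanishes at u = 9/5, a logarithmic branch point, modulus 9/5.
Branch term (1)*sqrt(1 - u/(-11/3)): its argument vanishes at u = -11/3, a square-root branch point, modulus 11/3.
The radius of convergence is the smallest modulus among the singular points: 9/5.

The radius of convergence is 9/5.


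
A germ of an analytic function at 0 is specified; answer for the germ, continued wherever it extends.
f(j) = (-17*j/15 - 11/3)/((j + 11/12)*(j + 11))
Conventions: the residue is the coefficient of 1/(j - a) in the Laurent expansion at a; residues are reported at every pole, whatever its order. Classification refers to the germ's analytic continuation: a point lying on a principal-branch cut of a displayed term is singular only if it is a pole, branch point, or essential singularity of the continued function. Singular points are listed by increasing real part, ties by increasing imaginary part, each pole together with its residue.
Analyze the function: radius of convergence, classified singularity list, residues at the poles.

Radius of convergence at 0: 11/12.
At -11: a pole of order 1; residue -48/55.
At -11/12: a pole of order 1; residue -43/165.

Denominator factor (j + 11): pole of order 1 at -11, modulus 11.
Denominator factor (j + 11/12): pole of order 1 at -11/12, modulus 11/12.
The radius of convergence is the smallest modulus among the singular points: 11/12.
At the order-1 pole -11 set g(j) = (j - (-11))*f(j) = (-17*j/15 - 11/3)/(j + 11/12).
Simple pole: residue = g(a) at a = -11, which is -48/55.
At the order-1 pole -11/12 set g(j) = (j - (-11/12))*f(j) = (-17*j/15 - 11/3)/(j + 11).
Simple pole: residue = g(a) at a = -11/12, which is -43/165.
List the singular points by increasing real part (a conjugate pair: the negative imaginary part first).


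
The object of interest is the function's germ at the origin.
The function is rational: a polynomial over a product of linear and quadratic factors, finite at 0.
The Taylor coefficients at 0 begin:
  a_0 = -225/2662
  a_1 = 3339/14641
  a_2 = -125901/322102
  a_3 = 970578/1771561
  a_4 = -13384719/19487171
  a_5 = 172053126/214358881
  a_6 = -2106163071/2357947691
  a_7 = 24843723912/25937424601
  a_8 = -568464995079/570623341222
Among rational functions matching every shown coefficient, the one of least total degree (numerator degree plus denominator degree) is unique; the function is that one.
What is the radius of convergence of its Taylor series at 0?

No rational of total degree below 7 reproduces all 9 coefficients; solving the [1/6] Pade equations on them gives f(β) = (-14*β/3 - 25/6)/((β + 1)**3*(β + 11/3)**3), whose expansion matches every shown term.
Denominator factor (β + 11/3)^3: pole of order 3 at -11/3, modulus 11/3.
Denominator factor (β + 1)^3: pole of order 3 at -1, modulus 1.
The radius of convergence is the smallest modulus among the singular points: 1.

The radius of convergence is 1.


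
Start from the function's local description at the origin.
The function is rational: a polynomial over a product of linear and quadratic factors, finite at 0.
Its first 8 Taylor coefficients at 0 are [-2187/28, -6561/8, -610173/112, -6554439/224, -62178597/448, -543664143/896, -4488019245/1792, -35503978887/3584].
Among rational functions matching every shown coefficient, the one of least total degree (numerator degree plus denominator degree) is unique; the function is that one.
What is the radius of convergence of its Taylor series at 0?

No rational of total degree below 4 reproduces all 8 coefficients; solving the [0/4] Pade equations on them gives f(j) = -27/(14*(j - 2/3)*(j - 1/3)**3), whose expansion matches every shown term.
Denominator factor (j - 2/3): pole of order 1 at 2/3, modulus 2/3.
Denominator factor (j - 1/3)^3: pole of order 3 at 1/3, modulus 1/3.
The radius of convergence is the smallest modulus among the singular points: 1/3.

The radius of convergence is 1/3.


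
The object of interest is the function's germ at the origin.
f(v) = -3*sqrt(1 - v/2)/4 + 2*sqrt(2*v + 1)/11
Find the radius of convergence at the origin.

The radius of convergence is 1/2.

Branch term (2/11)*sqrt(1 - v/(-1/2)): its argument vanishes at v = -1/2, a square-root branch point, modulus 1/2.
Branch term (-3/4)*sqrt(1 - v/(2)): its argument vanishes at v = 2, a square-root branch point, modulus 2.
The radius of convergence is the smallest modulus among the singular points: 1/2.


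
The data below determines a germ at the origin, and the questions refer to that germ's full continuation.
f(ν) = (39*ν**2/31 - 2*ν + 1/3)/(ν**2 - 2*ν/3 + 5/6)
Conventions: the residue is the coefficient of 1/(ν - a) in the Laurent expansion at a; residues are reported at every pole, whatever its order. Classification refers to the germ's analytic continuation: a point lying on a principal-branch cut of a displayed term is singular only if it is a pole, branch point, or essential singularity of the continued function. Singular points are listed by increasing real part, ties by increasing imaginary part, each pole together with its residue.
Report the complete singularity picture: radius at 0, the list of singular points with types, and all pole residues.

Radius of convergence at 0: (1/6)*sqrt(30).
At (1/3) - ((1/6)*sqrt(26))*i: a pole of order 1; residue (-18/31) - ((205/1612)*sqrt(26))*i.
At (1/3) + ((1/6)*sqrt(26))*i: a pole of order 1; residue (-18/31) + ((205/1612)*sqrt(26))*i.

Denominator factor (ν**2 - 2*ν/3 + 5/6): discriminant -26/9, complex-conjugate roots (1/3) + ((1/6)*sqrt(26))*i and (1/3) - ((1/6)*sqrt(26))*i; poles of order 1, moduli (1/6)*sqrt(30) and (1/6)*sqrt(30).
The radius of convergence is the smallest modulus among the singular points: (1/6)*sqrt(30).
The factor ν**2 - 2*ν/3 + 5/6 splits as (ν - a)(ν - a') with a = (1/3) - ((1/6)*sqrt(26))*i, a' = (1/3) + ((1/6)*sqrt(26))*i. At the order-1 pole a set g(ν) = (ν - a)*f(ν) = [39*ν**2/31 - 2*ν + 1/3] / (ν - a').
Simple pole: residue = g(a) at a = (1/3) - ((1/6)*sqrt(26))*i, which is (-18/31) - ((205/1612)*sqrt(26))*i.
The factor ν**2 - 2*ν/3 + 5/6 splits as (ν - a)(ν - a') with a = (1/3) + ((1/6)*sqrt(26))*i, a' = (1/3) - ((1/6)*sqrt(26))*i. At the order-1 pole a set g(ν) = (ν - a)*f(ν) = [39*ν**2/31 - 2*ν + 1/3] / (ν - a').
Simple pole: residue = g(a) at a = (1/3) + ((1/6)*sqrt(26))*i, which is (-18/31) + ((205/1612)*sqrt(26))*i.
List the singular points by increasing real part (a conjugate pair: the negative imaginary part first).


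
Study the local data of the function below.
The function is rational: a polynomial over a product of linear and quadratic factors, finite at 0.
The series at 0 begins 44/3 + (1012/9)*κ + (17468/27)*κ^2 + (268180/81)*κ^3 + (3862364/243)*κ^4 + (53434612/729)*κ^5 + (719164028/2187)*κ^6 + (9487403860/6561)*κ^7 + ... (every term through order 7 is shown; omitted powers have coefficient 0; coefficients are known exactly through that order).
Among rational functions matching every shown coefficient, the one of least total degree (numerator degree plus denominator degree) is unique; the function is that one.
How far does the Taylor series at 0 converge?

The radius of convergence is 1/4.

No rational of total degree below 2 reproduces all 8 coefficients; solving the [0/2] Pade equations on them gives f(κ) = 1/((κ - 3/11)*(κ - 1/4)), whose expansion matches every shown term.
Denominator factor (κ - 1/4): pole of order 1 at 1/4, modulus 1/4.
Denominator factor (κ - 3/11): pole of order 1 at 3/11, modulus 3/11.
The radius of convergence is the smallest modulus among the singular points: 1/4.


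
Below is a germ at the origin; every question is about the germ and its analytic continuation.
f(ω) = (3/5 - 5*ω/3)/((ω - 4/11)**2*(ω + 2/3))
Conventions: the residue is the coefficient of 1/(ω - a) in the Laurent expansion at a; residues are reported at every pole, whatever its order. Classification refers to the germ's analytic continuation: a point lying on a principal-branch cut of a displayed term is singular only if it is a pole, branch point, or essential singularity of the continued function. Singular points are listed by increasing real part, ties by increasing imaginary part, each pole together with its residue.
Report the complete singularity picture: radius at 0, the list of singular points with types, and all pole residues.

Denominator factor (ω + 2/3): pole of order 1 at -2/3, modulus 2/3.
Denominator factor (ω - 4/11)^2: pole of order 2 at 4/11, modulus 4/11.
The radius of convergence is the smallest modulus among the singular points: 4/11.
At the order-1 pole -2/3 set g(ω) = (ω - (-2/3))*f(ω) = (3/5 - 5*ω/3)/(ω - 4/11)**2.
Simple pole: residue = g(a) at a = -2/3, which is 9317/5780.
At the order-2 pole 4/11 set g(ω) = (ω - (4/11))^2*f(ω) = (3/5 - 5*ω/3)/(ω + 2/3).
Order-2 pole: residue = g'(a); g'(4/11) = -9317/5780, so the residue is -9317/5780.
List the singular points by increasing real part (a conjugate pair: the negative imaginary part first).

Radius of convergence at 0: 4/11.
At -2/3: a pole of order 1; residue 9317/5780.
At 4/11: a pole of order 2; residue -9317/5780.


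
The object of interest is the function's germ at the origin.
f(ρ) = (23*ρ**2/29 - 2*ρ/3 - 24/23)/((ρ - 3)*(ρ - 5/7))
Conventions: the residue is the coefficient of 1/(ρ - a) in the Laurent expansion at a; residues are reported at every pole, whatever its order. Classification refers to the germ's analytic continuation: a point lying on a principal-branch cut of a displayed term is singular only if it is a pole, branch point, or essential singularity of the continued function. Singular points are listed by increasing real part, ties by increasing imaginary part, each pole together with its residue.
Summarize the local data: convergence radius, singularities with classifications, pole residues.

Radius of convergence at 0: 5/7.
At 5/7: a pole of order 1; residue 109327/224112.
At 3: a pole of order 1; residue 19117/10672.

Denominator factor (ρ - 3): pole of order 1 at 3, modulus 3.
Denominator factor (ρ - 5/7): pole of order 1 at 5/7, modulus 5/7.
The radius of convergence is the smallest modulus among the singular points: 5/7.
At the order-1 pole 5/7 set g(ρ) = (ρ - (5/7))*f(ρ) = (23*ρ**2/29 - 2*ρ/3 - 24/23)/(ρ - 3).
Simple pole: residue = g(a) at a = 5/7, which is 109327/224112.
At the order-1 pole 3 set g(ρ) = (ρ - (3))*f(ρ) = (23*ρ**2/29 - 2*ρ/3 - 24/23)/(ρ - 5/7).
Simple pole: residue = g(a) at a = 3, which is 19117/10672.
List the singular points by increasing real part (a conjugate pair: the negative imaginary part first).


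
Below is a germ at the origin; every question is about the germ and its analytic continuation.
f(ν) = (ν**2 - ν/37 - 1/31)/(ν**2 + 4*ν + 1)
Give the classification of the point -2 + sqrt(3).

The denominator factor ν**2 + 4*ν + 1 vanishes at -2 + sqrt(3) and appears to the power 1; the numerator there equals 8054/1147 - (149/37)*sqrt(3), nonzero, and no other factor vanishes.
Hence a pole whose order is the multiplicity, 1.

The point is a pole of order 1.


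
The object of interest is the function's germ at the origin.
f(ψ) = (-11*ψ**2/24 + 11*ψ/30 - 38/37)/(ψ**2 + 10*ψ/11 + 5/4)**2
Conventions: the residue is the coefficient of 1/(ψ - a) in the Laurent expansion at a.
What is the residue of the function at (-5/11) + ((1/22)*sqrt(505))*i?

The factor ψ**2 + 10*ψ/11 + 5/4 splits as (ψ - a)(ψ - a') with a = (-5/11) + ((1/22)*sqrt(505))*i, a' = (-5/11) - ((1/22)*sqrt(505))*i. At the order-2 pole a set g(ψ) = (ψ - a)^2*f(ψ) = [-11*ψ**2/24 + 11*ψ/30 - 38/37] / (ψ - a')^2.
Order-2 pole: residue = g'(a); g'((-5/11) + ((1/22)*sqrt(505))*i) = ((334081/18116976)*sqrt(505))*i, so the residue is ((334081/18116976)*sqrt(505))*i.

The residue is ((334081/18116976)*sqrt(505))*i.
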